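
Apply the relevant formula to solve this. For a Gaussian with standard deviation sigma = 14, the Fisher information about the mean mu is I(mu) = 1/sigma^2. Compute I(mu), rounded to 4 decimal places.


The Fisher information for the mean of a normal distribution is I(mu) = 1/sigma^2.
sigma = 14, so sigma^2 = 196.
I(mu) = 1/196 = 0.0051

0.0051


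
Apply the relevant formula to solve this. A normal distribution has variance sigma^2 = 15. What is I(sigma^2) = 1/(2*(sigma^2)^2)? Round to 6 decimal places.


Fisher information for variance: I(sigma^2) = 1/(2*sigma^4).
sigma^2 = 15, so sigma^4 = 225.
I = 1/(2*225) = 1/450 = 0.002222

0.002222


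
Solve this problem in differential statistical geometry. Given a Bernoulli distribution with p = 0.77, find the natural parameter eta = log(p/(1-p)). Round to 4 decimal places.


Natural parameter for Bernoulli: eta = log(p/(1-p)).
p = 0.77, 1-p = 0.23.
p/(1-p) = 3.347826.
eta = log(3.347826) = 1.2083

1.2083


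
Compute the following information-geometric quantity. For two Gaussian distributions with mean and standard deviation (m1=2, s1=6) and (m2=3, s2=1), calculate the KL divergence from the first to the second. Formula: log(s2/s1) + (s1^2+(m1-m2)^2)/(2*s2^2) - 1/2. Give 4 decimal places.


KL divergence between normal distributions:
KL = log(s2/s1) + (s1^2 + (m1-m2)^2)/(2*s2^2) - 1/2.
log(1/6) = -1.791759.
(6^2 + (2-3)^2)/(2*1^2) = (36 + 1)/2 = 18.5.
KL = -1.791759 + 18.5 - 0.5 = 16.2082

16.2082


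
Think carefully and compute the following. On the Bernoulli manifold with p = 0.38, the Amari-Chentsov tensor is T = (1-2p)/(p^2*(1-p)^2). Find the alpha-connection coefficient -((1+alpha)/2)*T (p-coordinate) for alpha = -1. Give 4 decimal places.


Skewness (Amari-Chentsov) tensor: T = (1-2p)/(p^2*(1-p)^2).
p = 0.38, 1-2p = 0.24, p^2 = 0.1444, (1-p)^2 = 0.3844.
T = 0.24/(0.1444 * 0.3844) = 4.323751.
In the p-coordinate, Gamma^(alpha) = Gamma^(0) - (alpha/2)*T with Gamma^(0) = (1/2)*g'(p) = -T/2,
so Gamma^(alpha) = -((1+alpha)/2)*T.
alpha = -1, -(1+alpha)/2 = 0.0.
Gamma = 0.0 * 4.323751 = 0.0000

0.0000


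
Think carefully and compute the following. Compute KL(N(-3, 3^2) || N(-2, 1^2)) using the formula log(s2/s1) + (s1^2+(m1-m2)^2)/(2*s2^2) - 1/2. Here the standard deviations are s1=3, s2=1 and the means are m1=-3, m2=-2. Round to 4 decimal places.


KL divergence between normal distributions:
KL = log(s2/s1) + (s1^2 + (m1-m2)^2)/(2*s2^2) - 1/2.
log(1/3) = -1.098612.
(3^2 + (-3--2)^2)/(2*1^2) = (9 + 1)/2 = 5.0.
KL = -1.098612 + 5.0 - 0.5 = 3.4014

3.4014


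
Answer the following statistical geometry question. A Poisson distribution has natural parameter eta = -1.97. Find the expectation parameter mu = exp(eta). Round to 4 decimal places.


Expectation parameter for Poisson exponential family:
mu = exp(eta).
eta = -1.97.
mu = exp(-1.97) = 0.1395

0.1395


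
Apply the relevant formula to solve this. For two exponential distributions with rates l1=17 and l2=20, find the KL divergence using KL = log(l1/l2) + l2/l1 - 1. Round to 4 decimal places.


KL divergence for exponential family:
KL = log(l1/l2) + l2/l1 - 1.
log(17/20) = -0.162519.
20/17 = 1.176471.
KL = -0.162519 + 1.176471 - 1 = 0.0140

0.0140


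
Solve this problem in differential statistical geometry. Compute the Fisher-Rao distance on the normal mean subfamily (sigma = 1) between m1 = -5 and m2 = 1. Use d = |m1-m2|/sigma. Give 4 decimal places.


On the fixed-variance normal subfamily, geodesic distance = |m1-m2|/sigma.
|-5 - 1| = 6.
sigma = 1.
d = 6/1 = 6.0000

6.0000


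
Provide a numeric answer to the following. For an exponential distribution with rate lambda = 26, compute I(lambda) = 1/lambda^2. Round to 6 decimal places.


Fisher information for exponential: I(lambda) = 1/lambda^2.
lambda = 26, lambda^2 = 676.
I = 1/676 = 0.001479

0.001479


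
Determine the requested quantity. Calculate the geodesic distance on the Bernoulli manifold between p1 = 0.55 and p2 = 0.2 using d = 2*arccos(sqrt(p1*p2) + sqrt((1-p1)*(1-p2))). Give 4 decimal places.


Geodesic distance on Bernoulli manifold:
d(p1,p2) = 2*arccos(sqrt(p1*p2) + sqrt((1-p1)*(1-p2))).
sqrt(p1*p2) = sqrt(0.55*0.2) = 0.331662.
sqrt((1-p1)*(1-p2)) = sqrt(0.45*0.8) = 0.6.
arg = 0.331662 + 0.6 = 0.931662.
d = 2*arccos(0.931662) = 0.7437

0.7437


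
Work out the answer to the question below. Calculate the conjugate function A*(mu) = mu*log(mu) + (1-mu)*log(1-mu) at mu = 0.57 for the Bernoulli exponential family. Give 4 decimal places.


Legendre transform for Bernoulli:
A*(mu) = mu*log(mu) + (1-mu)*log(1-mu).
mu = 0.57, 1-mu = 0.43.
mu*log(mu) = 0.57*log(0.57) = -0.320408.
(1-mu)*log(1-mu) = 0.43*log(0.43) = -0.362907.
A* = -0.320408 + -0.362907 = -0.6833

-0.6833


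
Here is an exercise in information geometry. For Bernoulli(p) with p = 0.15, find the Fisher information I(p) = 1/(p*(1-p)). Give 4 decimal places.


For Bernoulli(p), Fisher information is I(p) = 1/(p*(1-p)).
p = 0.15, 1-p = 0.85.
p*(1-p) = 0.1275.
I(p) = 1/0.1275 = 7.8431

7.8431


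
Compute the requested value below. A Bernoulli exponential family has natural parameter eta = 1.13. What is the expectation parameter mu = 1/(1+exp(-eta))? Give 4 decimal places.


Dual coordinate (expectation parameter) for Bernoulli:
mu = 1/(1+exp(-eta)).
eta = 1.13.
exp(-eta) = exp(-1.13) = 0.323033.
mu = 1/(1+0.323033) = 0.7558

0.7558


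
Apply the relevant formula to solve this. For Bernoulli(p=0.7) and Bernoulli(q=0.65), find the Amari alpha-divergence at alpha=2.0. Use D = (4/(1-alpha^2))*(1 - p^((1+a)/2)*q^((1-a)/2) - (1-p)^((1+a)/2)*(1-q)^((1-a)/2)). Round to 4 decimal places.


Amari alpha-divergence:
D = (4/(1-alpha^2))*(1 - p^((1+a)/2)*q^((1-a)/2) - (1-p)^((1+a)/2)*(1-q)^((1-a)/2)).
alpha = 2.0, p = 0.7, q = 0.65.
e1 = (1+alpha)/2 = 1.5, e2 = (1-alpha)/2 = -0.5.
t1 = p^e1 * q^e2 = 0.7^1.5 * 0.65^-0.5 = 0.726424.
t2 = (1-p)^e1 * (1-q)^e2 = 0.3^1.5 * 0.35^-0.5 = 0.277746.
4/(1-alpha^2) = -1.333333.
D = -1.333333*(1 - 0.726424 - 0.277746) = 0.0056

0.0056


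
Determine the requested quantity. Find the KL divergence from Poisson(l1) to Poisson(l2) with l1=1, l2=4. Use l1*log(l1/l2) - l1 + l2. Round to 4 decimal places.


KL divergence for Poisson:
KL = l1*log(l1/l2) - l1 + l2.
l1 = 1, l2 = 4.
log(1/4) = -1.386294.
l1*log(l1/l2) = 1 * -1.386294 = -1.386294.
KL = -1.386294 - 1 + 4 = 1.6137

1.6137


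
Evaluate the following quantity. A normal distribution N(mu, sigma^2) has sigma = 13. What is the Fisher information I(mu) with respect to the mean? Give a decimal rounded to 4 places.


The Fisher information for the mean of a normal distribution is I(mu) = 1/sigma^2.
sigma = 13, so sigma^2 = 169.
I(mu) = 1/169 = 0.0059

0.0059


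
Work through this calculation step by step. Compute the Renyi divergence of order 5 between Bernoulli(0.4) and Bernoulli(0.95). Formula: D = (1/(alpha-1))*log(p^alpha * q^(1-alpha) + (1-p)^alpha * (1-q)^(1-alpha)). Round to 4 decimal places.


Renyi divergence of order alpha between Bernoulli distributions:
D = (1/(alpha-1))*log(p^alpha * q^(1-alpha) + (1-p)^alpha * (1-q)^(1-alpha)).
alpha = 5, p = 0.4, q = 0.95.
p^alpha * q^(1-alpha) = 0.4^5 * 0.95^-4 = 0.012572.
(1-p)^alpha * (1-q)^(1-alpha) = 0.6^5 * 0.05^-4 = 12441.6.
sum = 0.012572 + 12441.6 = 12441.612572.
D = (1/4)*log(12441.612572) = 2.3572

2.3572


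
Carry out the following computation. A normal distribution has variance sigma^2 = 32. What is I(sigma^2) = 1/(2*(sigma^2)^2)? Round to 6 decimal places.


Fisher information for variance: I(sigma^2) = 1/(2*sigma^4).
sigma^2 = 32, so sigma^4 = 1024.
I = 1/(2*1024) = 1/2048 = 0.000488

0.000488


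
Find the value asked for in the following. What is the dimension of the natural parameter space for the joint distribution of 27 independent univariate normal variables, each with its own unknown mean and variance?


Exponential family dimension calculation:
Each univariate normal has two natural parameters (mu/sigma^2 and -1/(2 sigma^2)).
With 27 independent components, dim = 2 * 27 = 54.

54


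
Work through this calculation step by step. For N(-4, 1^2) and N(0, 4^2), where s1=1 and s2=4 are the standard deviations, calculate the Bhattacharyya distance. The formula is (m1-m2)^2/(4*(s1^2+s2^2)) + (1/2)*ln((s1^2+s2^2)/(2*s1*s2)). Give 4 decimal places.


Bhattacharyya distance between two Gaussians:
DB = (m1-m2)^2/(4*(s1^2+s2^2)) + (1/2)*ln((s1^2+s2^2)/(2*s1*s2)).
(m1-m2)^2 = (-4)^2 = 16.
s1^2+s2^2 = 1 + 16 = 17.
term1 = 16/68 = 0.235294.
term2 = 0.5*ln(17/8.0) = 0.376886.
DB = 0.235294 + 0.376886 = 0.6122

0.6122


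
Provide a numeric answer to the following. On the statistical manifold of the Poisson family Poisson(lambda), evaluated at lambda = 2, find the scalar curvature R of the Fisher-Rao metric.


This family has a single free parameter, so its statistical manifold
is 1-dimensional. The Riemann curvature tensor of any 1-dimensional
Riemannian manifold vanishes identically, so R = 0.

0


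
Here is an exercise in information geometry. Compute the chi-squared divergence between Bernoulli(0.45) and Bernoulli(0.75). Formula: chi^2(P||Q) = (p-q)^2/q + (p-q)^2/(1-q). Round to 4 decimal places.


Chi-squared divergence between Bernoulli distributions:
chi^2 = (p-q)^2/q + (p-q)^2/(1-q).
p = 0.45, q = 0.75, p-q = -0.3.
(p-q)^2 = 0.09.
term1 = 0.09/0.75 = 0.12.
term2 = 0.09/0.25 = 0.36.
chi^2 = 0.12 + 0.36 = 0.4800

0.4800


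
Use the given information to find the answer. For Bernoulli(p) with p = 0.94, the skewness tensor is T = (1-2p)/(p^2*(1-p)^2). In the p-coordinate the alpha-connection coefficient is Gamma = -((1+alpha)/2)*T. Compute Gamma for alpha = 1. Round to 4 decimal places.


Skewness (Amari-Chentsov) tensor: T = (1-2p)/(p^2*(1-p)^2).
p = 0.94, 1-2p = -0.88, p^2 = 0.8836, (1-p)^2 = 0.0036.
T = -0.88/(0.8836 * 0.0036) = -276.646044.
In the p-coordinate, Gamma^(alpha) = Gamma^(0) - (alpha/2)*T with Gamma^(0) = (1/2)*g'(p) = -T/2,
so Gamma^(alpha) = -((1+alpha)/2)*T.
alpha = 1, -(1+alpha)/2 = -1.0.
Gamma = -1.0 * -276.646044 = 276.6460

276.6460


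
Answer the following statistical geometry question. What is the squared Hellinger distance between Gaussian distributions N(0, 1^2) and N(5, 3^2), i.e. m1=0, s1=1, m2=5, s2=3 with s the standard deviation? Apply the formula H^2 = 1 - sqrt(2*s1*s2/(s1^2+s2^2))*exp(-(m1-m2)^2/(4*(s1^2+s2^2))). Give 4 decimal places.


Squared Hellinger distance for Gaussians:
H^2 = 1 - sqrt(2*s1*s2/(s1^2+s2^2)) * exp(-(m1-m2)^2/(4*(s1^2+s2^2))).
s1^2 = 1, s2^2 = 9, s1^2+s2^2 = 10.
sqrt(2*1*3/(10)) = 0.774597.
(m1-m2)^2 = (-5)^2 = 25.
exp(-25/(4*10)) = exp(-0.625) = 0.535261.
H^2 = 1 - 0.774597*0.535261 = 0.5854

0.5854


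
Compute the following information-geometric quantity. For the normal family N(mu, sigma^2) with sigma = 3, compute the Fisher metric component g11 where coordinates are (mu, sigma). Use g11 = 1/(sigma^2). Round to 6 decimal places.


For the 2-parameter normal family, the Fisher metric has:
  g11 = 1/sigma^2, g22 = 2/sigma^2.
sigma = 3, sigma^2 = 9.
g11 = 0.111111

0.111111


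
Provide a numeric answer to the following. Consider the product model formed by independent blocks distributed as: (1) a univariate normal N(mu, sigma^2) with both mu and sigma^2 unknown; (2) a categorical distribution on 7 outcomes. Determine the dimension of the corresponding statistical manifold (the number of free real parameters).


The dimension of a statistical manifold equals the number of free
(independent) real parameters of the model. For a product of independent
blocks the parameter counts add.
- normal (mu, sigma^2): 2.
- categorical on 7 outcomes (probabilities sum to 1): 7-1 = 6.
Total = 2 + 6 = 8.
Dimension = 8

8


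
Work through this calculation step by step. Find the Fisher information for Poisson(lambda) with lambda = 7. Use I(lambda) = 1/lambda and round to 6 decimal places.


Fisher information for Poisson: I(lambda) = 1/lambda.
lambda = 7.
I(lambda) = 1/7 = 0.142857

0.142857


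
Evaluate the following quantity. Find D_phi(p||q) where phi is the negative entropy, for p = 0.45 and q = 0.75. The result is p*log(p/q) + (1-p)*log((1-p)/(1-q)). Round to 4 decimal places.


Bregman divergence with negative entropy generator:
D = p*log(p/q) + (1-p)*log((1-p)/(1-q)).
p = 0.45, q = 0.75.
p*log(p/q) = 0.45*log(0.45/0.75) = -0.229872.
(1-p)*log((1-p)/(1-q)) = 0.55*log(0.55/0.25) = 0.433652.
D = -0.229872 + 0.433652 = 0.2038

0.2038


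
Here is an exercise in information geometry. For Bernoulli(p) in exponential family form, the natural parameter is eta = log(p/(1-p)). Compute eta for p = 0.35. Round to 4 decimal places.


Natural parameter for Bernoulli: eta = log(p/(1-p)).
p = 0.35, 1-p = 0.65.
p/(1-p) = 0.538462.
eta = log(0.538462) = -0.6190

-0.6190


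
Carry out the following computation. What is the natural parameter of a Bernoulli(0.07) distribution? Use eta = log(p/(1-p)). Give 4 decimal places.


Natural parameter for Bernoulli: eta = log(p/(1-p)).
p = 0.07, 1-p = 0.93.
p/(1-p) = 0.075269.
eta = log(0.075269) = -2.5867

-2.5867


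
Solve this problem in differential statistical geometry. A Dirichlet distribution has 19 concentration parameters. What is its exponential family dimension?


Exponential family dimension calculation:
Dirichlet with 19 components has 19 natural parameters.

19


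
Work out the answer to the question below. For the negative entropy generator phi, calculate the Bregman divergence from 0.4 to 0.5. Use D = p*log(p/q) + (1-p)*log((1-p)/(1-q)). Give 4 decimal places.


Bregman divergence with negative entropy generator:
D = p*log(p/q) + (1-p)*log((1-p)/(1-q)).
p = 0.4, q = 0.5.
p*log(p/q) = 0.4*log(0.4/0.5) = -0.089257.
(1-p)*log((1-p)/(1-q)) = 0.6*log(0.6/0.5) = 0.109393.
D = -0.089257 + 0.109393 = 0.0201

0.0201


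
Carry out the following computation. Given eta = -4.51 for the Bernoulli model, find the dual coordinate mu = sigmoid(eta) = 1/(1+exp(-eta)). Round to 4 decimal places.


Dual coordinate (expectation parameter) for Bernoulli:
mu = 1/(1+exp(-eta)).
eta = -4.51.
exp(-eta) = exp(4.51) = 90.921819.
mu = 1/(1+90.921819) = 0.0109

0.0109


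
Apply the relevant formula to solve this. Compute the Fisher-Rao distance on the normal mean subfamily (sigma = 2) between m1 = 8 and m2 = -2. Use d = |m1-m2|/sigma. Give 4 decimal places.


On the fixed-variance normal subfamily, geodesic distance = |m1-m2|/sigma.
|8 - -2| = 10.
sigma = 2.
d = 10/2 = 5.0000

5.0000


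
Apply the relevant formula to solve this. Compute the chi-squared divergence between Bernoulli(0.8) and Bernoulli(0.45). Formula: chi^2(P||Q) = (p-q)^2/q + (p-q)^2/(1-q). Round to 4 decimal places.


Chi-squared divergence between Bernoulli distributions:
chi^2 = (p-q)^2/q + (p-q)^2/(1-q).
p = 0.8, q = 0.45, p-q = 0.35.
(p-q)^2 = 0.1225.
term1 = 0.1225/0.45 = 0.272222.
term2 = 0.1225/0.55 = 0.222727.
chi^2 = 0.272222 + 0.222727 = 0.4949

0.4949


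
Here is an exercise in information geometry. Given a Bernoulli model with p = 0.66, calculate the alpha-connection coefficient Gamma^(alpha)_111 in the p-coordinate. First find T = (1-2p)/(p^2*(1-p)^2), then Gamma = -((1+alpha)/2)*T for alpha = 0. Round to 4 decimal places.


Skewness (Amari-Chentsov) tensor: T = (1-2p)/(p^2*(1-p)^2).
p = 0.66, 1-2p = -0.32, p^2 = 0.4356, (1-p)^2 = 0.1156.
T = -0.32/(0.4356 * 0.1156) = -6.354835.
In the p-coordinate, Gamma^(alpha) = Gamma^(0) - (alpha/2)*T with Gamma^(0) = (1/2)*g'(p) = -T/2,
so Gamma^(alpha) = -((1+alpha)/2)*T.
alpha = 0, -(1+alpha)/2 = -0.5.
Gamma = -0.5 * -6.354835 = 3.1774

3.1774


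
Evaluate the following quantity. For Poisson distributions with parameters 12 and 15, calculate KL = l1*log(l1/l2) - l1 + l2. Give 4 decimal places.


KL divergence for Poisson:
KL = l1*log(l1/l2) - l1 + l2.
l1 = 12, l2 = 15.
log(12/15) = -0.223144.
l1*log(l1/l2) = 12 * -0.223144 = -2.677723.
KL = -2.677723 - 12 + 15 = 0.3223

0.3223


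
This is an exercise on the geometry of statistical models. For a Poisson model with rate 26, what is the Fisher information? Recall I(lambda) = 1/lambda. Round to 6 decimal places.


Fisher information for Poisson: I(lambda) = 1/lambda.
lambda = 26.
I(lambda) = 1/26 = 0.038462

0.038462


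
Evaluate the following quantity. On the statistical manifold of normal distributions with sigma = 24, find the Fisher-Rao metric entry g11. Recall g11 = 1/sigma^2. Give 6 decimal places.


For the 2-parameter normal family, the Fisher metric has:
  g11 = 1/sigma^2, g22 = 2/sigma^2.
sigma = 24, sigma^2 = 576.
g11 = 0.001736

0.001736


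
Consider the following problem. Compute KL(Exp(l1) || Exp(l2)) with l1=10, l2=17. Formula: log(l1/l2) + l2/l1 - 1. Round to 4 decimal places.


KL divergence for exponential family:
KL = log(l1/l2) + l2/l1 - 1.
log(10/17) = -0.530628.
17/10 = 1.7.
KL = -0.530628 + 1.7 - 1 = 0.1694

0.1694


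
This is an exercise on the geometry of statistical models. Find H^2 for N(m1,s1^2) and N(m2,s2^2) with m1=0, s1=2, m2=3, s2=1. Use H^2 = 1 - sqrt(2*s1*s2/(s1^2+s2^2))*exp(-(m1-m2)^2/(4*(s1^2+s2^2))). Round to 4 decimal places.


Squared Hellinger distance for Gaussians:
H^2 = 1 - sqrt(2*s1*s2/(s1^2+s2^2)) * exp(-(m1-m2)^2/(4*(s1^2+s2^2))).
s1^2 = 4, s2^2 = 1, s1^2+s2^2 = 5.
sqrt(2*2*1/(5)) = 0.894427.
(m1-m2)^2 = (-3)^2 = 9.
exp(-9/(4*5)) = exp(-0.45) = 0.637628.
H^2 = 1 - 0.894427*0.637628 = 0.4297

0.4297


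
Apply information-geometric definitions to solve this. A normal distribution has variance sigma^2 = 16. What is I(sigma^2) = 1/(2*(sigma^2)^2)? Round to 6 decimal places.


Fisher information for variance: I(sigma^2) = 1/(2*sigma^4).
sigma^2 = 16, so sigma^4 = 256.
I = 1/(2*256) = 1/512 = 0.001953

0.001953


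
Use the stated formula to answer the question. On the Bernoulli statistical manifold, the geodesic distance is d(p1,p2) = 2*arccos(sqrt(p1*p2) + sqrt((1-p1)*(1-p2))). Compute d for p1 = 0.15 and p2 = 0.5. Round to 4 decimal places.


Geodesic distance on Bernoulli manifold:
d(p1,p2) = 2*arccos(sqrt(p1*p2) + sqrt((1-p1)*(1-p2))).
sqrt(p1*p2) = sqrt(0.15*0.5) = 0.273861.
sqrt((1-p1)*(1-p2)) = sqrt(0.85*0.5) = 0.65192.
arg = 0.273861 + 0.65192 = 0.925782.
d = 2*arccos(0.925782) = 0.7754

0.7754


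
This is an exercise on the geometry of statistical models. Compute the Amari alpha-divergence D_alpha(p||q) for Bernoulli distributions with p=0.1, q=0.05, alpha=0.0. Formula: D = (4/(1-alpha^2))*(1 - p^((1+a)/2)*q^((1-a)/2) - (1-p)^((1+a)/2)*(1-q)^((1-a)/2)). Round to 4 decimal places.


Amari alpha-divergence:
D = (4/(1-alpha^2))*(1 - p^((1+a)/2)*q^((1-a)/2) - (1-p)^((1+a)/2)*(1-q)^((1-a)/2)).
alpha = 0.0, p = 0.1, q = 0.05.
e1 = (1+alpha)/2 = 0.5, e2 = (1-alpha)/2 = 0.5.
t1 = p^e1 * q^e2 = 0.1^0.5 * 0.05^0.5 = 0.070711.
t2 = (1-p)^e1 * (1-q)^e2 = 0.9^0.5 * 0.95^0.5 = 0.924662.
4/(1-alpha^2) = 4.0.
D = 4.0*(1 - 0.070711 - 0.924662) = 0.0185

0.0185


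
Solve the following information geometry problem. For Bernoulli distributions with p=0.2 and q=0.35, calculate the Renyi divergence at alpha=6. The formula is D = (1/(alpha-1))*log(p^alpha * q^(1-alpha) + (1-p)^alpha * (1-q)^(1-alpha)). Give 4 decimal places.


Renyi divergence of order alpha between Bernoulli distributions:
D = (1/(alpha-1))*log(p^alpha * q^(1-alpha) + (1-p)^alpha * (1-q)^(1-alpha)).
alpha = 6, p = 0.2, q = 0.35.
p^alpha * q^(1-alpha) = 0.2^6 * 0.35^-5 = 0.012185.
(1-p)^alpha * (1-q)^(1-alpha) = 0.8^6 * 0.65^-5 = 2.259296.
sum = 0.012185 + 2.259296 = 2.271481.
D = (1/5)*log(2.271481) = 0.1641

0.1641


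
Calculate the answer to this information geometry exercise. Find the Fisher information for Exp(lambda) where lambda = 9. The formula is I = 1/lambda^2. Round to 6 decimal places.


Fisher information for exponential: I(lambda) = 1/lambda^2.
lambda = 9, lambda^2 = 81.
I = 1/81 = 0.012346

0.012346


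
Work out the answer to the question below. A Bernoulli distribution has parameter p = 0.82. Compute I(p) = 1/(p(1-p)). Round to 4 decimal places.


For Bernoulli(p), Fisher information is I(p) = 1/(p*(1-p)).
p = 0.82, 1-p = 0.18.
p*(1-p) = 0.1476.
I(p) = 1/0.1476 = 6.7751

6.7751


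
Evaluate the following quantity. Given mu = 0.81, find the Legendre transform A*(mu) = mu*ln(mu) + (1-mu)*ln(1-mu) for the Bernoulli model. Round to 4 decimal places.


Legendre transform for Bernoulli:
A*(mu) = mu*log(mu) + (1-mu)*log(1-mu).
mu = 0.81, 1-mu = 0.19.
mu*log(mu) = 0.81*log(0.81) = -0.170684.
(1-mu)*log(1-mu) = 0.19*log(0.19) = -0.315539.
A* = -0.170684 + -0.315539 = -0.4862

-0.4862


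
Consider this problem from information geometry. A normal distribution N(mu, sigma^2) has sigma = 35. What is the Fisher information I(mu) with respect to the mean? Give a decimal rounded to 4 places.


The Fisher information for the mean of a normal distribution is I(mu) = 1/sigma^2.
sigma = 35, so sigma^2 = 1225.
I(mu) = 1/1225 = 0.0008

0.0008


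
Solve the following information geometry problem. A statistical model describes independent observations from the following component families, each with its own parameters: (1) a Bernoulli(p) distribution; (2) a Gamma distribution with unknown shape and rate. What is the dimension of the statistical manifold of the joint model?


The dimension of a statistical manifold equals the number of free
(independent) real parameters of the model. For a product of independent
blocks the parameter counts add.
- Bernoulli (p): 1.
- Gamma (shape, rate): 2.
Total = 1 + 2 = 3.
Dimension = 3

3


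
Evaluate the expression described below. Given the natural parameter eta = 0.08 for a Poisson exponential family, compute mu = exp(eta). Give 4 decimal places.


Expectation parameter for Poisson exponential family:
mu = exp(eta).
eta = 0.08.
mu = exp(0.08) = 1.0833

1.0833


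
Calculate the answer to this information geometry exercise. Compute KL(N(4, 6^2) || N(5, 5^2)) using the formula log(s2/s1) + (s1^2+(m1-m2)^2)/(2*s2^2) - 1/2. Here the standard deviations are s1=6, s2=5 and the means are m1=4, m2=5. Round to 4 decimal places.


KL divergence between normal distributions:
KL = log(s2/s1) + (s1^2 + (m1-m2)^2)/(2*s2^2) - 1/2.
log(5/6) = -0.182322.
(6^2 + (4-5)^2)/(2*5^2) = (36 + 1)/50 = 0.74.
KL = -0.182322 + 0.74 - 0.5 = 0.0577

0.0577


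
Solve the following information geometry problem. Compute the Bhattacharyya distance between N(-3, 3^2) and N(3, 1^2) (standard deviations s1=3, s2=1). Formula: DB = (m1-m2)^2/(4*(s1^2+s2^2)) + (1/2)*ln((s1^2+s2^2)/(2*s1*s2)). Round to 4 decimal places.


Bhattacharyya distance between two Gaussians:
DB = (m1-m2)^2/(4*(s1^2+s2^2)) + (1/2)*ln((s1^2+s2^2)/(2*s1*s2)).
(m1-m2)^2 = (-6)^2 = 36.
s1^2+s2^2 = 9 + 1 = 10.
term1 = 36/40 = 0.9.
term2 = 0.5*ln(10/6.0) = 0.255413.
DB = 0.9 + 0.255413 = 1.1554

1.1554


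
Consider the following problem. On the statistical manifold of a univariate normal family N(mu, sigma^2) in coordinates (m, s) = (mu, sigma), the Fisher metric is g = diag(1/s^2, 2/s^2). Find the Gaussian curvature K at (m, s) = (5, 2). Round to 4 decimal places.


The metric has the form g = (A dm^2 + B ds^2)/s^2 with A = 1, B = 2.
Substitute u = sqrt(A/B)*m: g = B*(du^2 + ds^2)/s^2, i.e. B times the
Poincare upper half-plane metric, which has constant Gaussian curvature -1.
Scaling a 2D metric by a constant c divides the Gaussian curvature by c,
so K = -1/B = -1/(2) = -0.5000 everywhere (the point (m, s) = (5, 2) is irrelevant:
the curvature is constant).
The requested Gaussian curvature is K = -0.5000.

-0.5000


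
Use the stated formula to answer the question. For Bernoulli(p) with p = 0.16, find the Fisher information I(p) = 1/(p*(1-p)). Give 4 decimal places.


For Bernoulli(p), Fisher information is I(p) = 1/(p*(1-p)).
p = 0.16, 1-p = 0.84.
p*(1-p) = 0.1344.
I(p) = 1/0.1344 = 7.4405

7.4405


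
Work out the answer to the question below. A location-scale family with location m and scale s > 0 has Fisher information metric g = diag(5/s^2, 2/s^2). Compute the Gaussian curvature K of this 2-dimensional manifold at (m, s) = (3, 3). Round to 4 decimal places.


The metric has the form g = (A dm^2 + B ds^2)/s^2 with A = 5, B = 2.
Substitute u = sqrt(A/B)*m: g = B*(du^2 + ds^2)/s^2, i.e. B times the
Poincare upper half-plane metric, which has constant Gaussian curvature -1.
Scaling a 2D metric by a constant c divides the Gaussian curvature by c,
so K = -1/B = -1/(2) = -0.5000 everywhere (the point (m, s) = (3, 3) is irrelevant:
the curvature is constant).
The requested Gaussian curvature is K = -0.5000.

-0.5000


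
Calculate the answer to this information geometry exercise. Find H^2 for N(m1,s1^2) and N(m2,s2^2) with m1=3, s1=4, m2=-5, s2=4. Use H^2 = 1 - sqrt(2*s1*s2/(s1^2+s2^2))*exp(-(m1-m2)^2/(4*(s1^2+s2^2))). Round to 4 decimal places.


Squared Hellinger distance for Gaussians:
H^2 = 1 - sqrt(2*s1*s2/(s1^2+s2^2)) * exp(-(m1-m2)^2/(4*(s1^2+s2^2))).
s1^2 = 16, s2^2 = 16, s1^2+s2^2 = 32.
sqrt(2*4*4/(32)) = 1.0.
(m1-m2)^2 = (8)^2 = 64.
exp(-64/(4*32)) = exp(-0.5) = 0.606531.
H^2 = 1 - 1.0*0.606531 = 0.3935

0.3935


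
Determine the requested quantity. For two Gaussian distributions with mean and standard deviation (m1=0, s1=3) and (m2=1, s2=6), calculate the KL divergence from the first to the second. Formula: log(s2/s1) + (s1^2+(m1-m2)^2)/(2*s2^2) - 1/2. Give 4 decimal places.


KL divergence between normal distributions:
KL = log(s2/s1) + (s1^2 + (m1-m2)^2)/(2*s2^2) - 1/2.
log(6/3) = 0.693147.
(3^2 + (0-1)^2)/(2*6^2) = (9 + 1)/72 = 0.138889.
KL = 0.693147 + 0.138889 - 0.5 = 0.3320

0.3320


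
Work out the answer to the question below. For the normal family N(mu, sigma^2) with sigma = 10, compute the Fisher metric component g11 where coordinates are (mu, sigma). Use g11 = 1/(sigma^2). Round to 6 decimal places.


For the 2-parameter normal family, the Fisher metric has:
  g11 = 1/sigma^2, g22 = 2/sigma^2.
sigma = 10, sigma^2 = 100.
g11 = 0.010000

0.010000


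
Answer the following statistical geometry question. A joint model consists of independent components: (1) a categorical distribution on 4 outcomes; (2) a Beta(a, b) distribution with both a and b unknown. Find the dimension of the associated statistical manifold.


The dimension of a statistical manifold equals the number of free
(independent) real parameters of the model. For a product of independent
blocks the parameter counts add.
- categorical on 4 outcomes (probabilities sum to 1): 4-1 = 3.
- Beta (a, b): 2.
Total = 3 + 2 = 5.
Dimension = 5

5


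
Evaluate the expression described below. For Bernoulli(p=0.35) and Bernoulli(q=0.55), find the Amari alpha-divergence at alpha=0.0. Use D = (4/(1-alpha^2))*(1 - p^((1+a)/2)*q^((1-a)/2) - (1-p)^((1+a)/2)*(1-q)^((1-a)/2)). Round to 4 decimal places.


Amari alpha-divergence:
D = (4/(1-alpha^2))*(1 - p^((1+a)/2)*q^((1-a)/2) - (1-p)^((1+a)/2)*(1-q)^((1-a)/2)).
alpha = 0.0, p = 0.35, q = 0.55.
e1 = (1+alpha)/2 = 0.5, e2 = (1-alpha)/2 = 0.5.
t1 = p^e1 * q^e2 = 0.35^0.5 * 0.55^0.5 = 0.438748.
t2 = (1-p)^e1 * (1-q)^e2 = 0.65^0.5 * 0.45^0.5 = 0.540833.
4/(1-alpha^2) = 4.0.
D = 4.0*(1 - 0.438748 - 0.540833) = 0.0817

0.0817


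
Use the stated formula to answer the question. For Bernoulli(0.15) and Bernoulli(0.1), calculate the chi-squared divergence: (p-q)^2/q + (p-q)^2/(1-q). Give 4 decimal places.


Chi-squared divergence between Bernoulli distributions:
chi^2 = (p-q)^2/q + (p-q)^2/(1-q).
p = 0.15, q = 0.1, p-q = 0.05.
(p-q)^2 = 0.0025.
term1 = 0.0025/0.1 = 0.025.
term2 = 0.0025/0.9 = 0.002778.
chi^2 = 0.025 + 0.002778 = 0.0278

0.0278


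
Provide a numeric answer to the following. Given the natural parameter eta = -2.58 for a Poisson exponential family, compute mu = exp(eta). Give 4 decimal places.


Expectation parameter for Poisson exponential family:
mu = exp(eta).
eta = -2.58.
mu = exp(-2.58) = 0.0758

0.0758


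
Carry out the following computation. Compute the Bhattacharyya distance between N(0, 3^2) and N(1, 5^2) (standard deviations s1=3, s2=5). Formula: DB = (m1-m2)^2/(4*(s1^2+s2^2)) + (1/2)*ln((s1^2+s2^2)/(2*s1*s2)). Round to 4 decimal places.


Bhattacharyya distance between two Gaussians:
DB = (m1-m2)^2/(4*(s1^2+s2^2)) + (1/2)*ln((s1^2+s2^2)/(2*s1*s2)).
(m1-m2)^2 = (-1)^2 = 1.
s1^2+s2^2 = 9 + 25 = 34.
term1 = 1/136 = 0.007353.
term2 = 0.5*ln(34/30.0) = 0.062582.
DB = 0.007353 + 0.062582 = 0.0699

0.0699


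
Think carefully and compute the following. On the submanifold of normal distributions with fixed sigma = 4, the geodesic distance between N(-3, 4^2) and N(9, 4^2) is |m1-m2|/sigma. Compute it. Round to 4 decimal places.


On the fixed-variance normal subfamily, geodesic distance = |m1-m2|/sigma.
|-3 - 9| = 12.
sigma = 4.
d = 12/4 = 3.0000

3.0000


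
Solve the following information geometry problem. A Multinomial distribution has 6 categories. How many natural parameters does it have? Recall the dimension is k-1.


Exponential family dimension calculation:
For Multinomial with k=6 categories, dim = k-1 = 5.

5


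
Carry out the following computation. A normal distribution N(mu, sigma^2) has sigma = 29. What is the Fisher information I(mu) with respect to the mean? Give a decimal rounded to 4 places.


The Fisher information for the mean of a normal distribution is I(mu) = 1/sigma^2.
sigma = 29, so sigma^2 = 841.
I(mu) = 1/841 = 0.0012

0.0012


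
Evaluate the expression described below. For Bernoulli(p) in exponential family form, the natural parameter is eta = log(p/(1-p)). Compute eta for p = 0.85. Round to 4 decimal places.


Natural parameter for Bernoulli: eta = log(p/(1-p)).
p = 0.85, 1-p = 0.15.
p/(1-p) = 5.666667.
eta = log(5.666667) = 1.7346

1.7346


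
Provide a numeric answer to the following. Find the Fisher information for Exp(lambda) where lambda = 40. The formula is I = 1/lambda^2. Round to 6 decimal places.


Fisher information for exponential: I(lambda) = 1/lambda^2.
lambda = 40, lambda^2 = 1600.
I = 1/1600 = 0.000625

0.000625


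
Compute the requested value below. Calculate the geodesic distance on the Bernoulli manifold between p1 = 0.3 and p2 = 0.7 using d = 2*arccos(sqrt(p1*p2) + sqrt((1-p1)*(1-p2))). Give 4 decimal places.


Geodesic distance on Bernoulli manifold:
d(p1,p2) = 2*arccos(sqrt(p1*p2) + sqrt((1-p1)*(1-p2))).
sqrt(p1*p2) = sqrt(0.3*0.7) = 0.458258.
sqrt((1-p1)*(1-p2)) = sqrt(0.7*0.3) = 0.458258.
arg = 0.458258 + 0.458258 = 0.916515.
d = 2*arccos(0.916515) = 0.8230

0.8230


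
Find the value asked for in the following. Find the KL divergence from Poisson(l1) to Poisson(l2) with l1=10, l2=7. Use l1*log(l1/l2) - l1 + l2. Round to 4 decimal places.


KL divergence for Poisson:
KL = l1*log(l1/l2) - l1 + l2.
l1 = 10, l2 = 7.
log(10/7) = 0.356675.
l1*log(l1/l2) = 10 * 0.356675 = 3.566749.
KL = 3.566749 - 10 + 7 = 0.5667

0.5667


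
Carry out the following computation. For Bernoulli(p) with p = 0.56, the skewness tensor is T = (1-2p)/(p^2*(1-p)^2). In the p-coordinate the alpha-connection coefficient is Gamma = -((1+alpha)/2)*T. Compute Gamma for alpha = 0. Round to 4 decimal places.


Skewness (Amari-Chentsov) tensor: T = (1-2p)/(p^2*(1-p)^2).
p = 0.56, 1-2p = -0.12, p^2 = 0.3136, (1-p)^2 = 0.1936.
T = -0.12/(0.3136 * 0.1936) = -1.976514.
In the p-coordinate, Gamma^(alpha) = Gamma^(0) - (alpha/2)*T with Gamma^(0) = (1/2)*g'(p) = -T/2,
so Gamma^(alpha) = -((1+alpha)/2)*T.
alpha = 0, -(1+alpha)/2 = -0.5.
Gamma = -0.5 * -1.976514 = 0.9883

0.9883


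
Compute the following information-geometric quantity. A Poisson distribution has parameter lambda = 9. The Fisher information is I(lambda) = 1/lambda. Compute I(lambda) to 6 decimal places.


Fisher information for Poisson: I(lambda) = 1/lambda.
lambda = 9.
I(lambda) = 1/9 = 0.111111

0.111111


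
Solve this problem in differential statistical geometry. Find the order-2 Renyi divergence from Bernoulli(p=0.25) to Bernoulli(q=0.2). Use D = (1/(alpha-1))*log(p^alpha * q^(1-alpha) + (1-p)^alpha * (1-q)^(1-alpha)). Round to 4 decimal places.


Renyi divergence of order alpha between Bernoulli distributions:
D = (1/(alpha-1))*log(p^alpha * q^(1-alpha) + (1-p)^alpha * (1-q)^(1-alpha)).
alpha = 2, p = 0.25, q = 0.2.
p^alpha * q^(1-alpha) = 0.25^2 * 0.2^-1 = 0.3125.
(1-p)^alpha * (1-q)^(1-alpha) = 0.75^2 * 0.8^-1 = 0.703125.
sum = 0.3125 + 0.703125 = 1.015625.
D = (1/1)*log(1.015625) = 0.0155

0.0155


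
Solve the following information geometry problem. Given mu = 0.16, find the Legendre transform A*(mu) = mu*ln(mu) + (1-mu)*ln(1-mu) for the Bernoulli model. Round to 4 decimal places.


Legendre transform for Bernoulli:
A*(mu) = mu*log(mu) + (1-mu)*log(1-mu).
mu = 0.16, 1-mu = 0.84.
mu*log(mu) = 0.16*log(0.16) = -0.293213.
(1-mu)*log(1-mu) = 0.84*log(0.84) = -0.146457.
A* = -0.293213 + -0.146457 = -0.4397

-0.4397


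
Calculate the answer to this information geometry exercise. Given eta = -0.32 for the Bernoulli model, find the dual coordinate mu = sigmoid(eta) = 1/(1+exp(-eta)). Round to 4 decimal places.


Dual coordinate (expectation parameter) for Bernoulli:
mu = 1/(1+exp(-eta)).
eta = -0.32.
exp(-eta) = exp(0.32) = 1.377128.
mu = 1/(1+1.377128) = 0.4207

0.4207


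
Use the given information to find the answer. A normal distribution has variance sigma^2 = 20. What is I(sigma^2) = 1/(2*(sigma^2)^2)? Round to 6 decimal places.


Fisher information for variance: I(sigma^2) = 1/(2*sigma^4).
sigma^2 = 20, so sigma^4 = 400.
I = 1/(2*400) = 1/800 = 0.001250

0.001250


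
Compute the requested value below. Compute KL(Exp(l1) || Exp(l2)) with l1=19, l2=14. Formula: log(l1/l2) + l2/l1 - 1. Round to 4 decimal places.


KL divergence for exponential family:
KL = log(l1/l2) + l2/l1 - 1.
log(19/14) = 0.305382.
14/19 = 0.736842.
KL = 0.305382 + 0.736842 - 1 = 0.0422

0.0422


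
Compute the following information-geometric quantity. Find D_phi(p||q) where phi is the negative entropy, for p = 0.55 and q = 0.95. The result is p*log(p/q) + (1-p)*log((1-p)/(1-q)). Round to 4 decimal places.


Bregman divergence with negative entropy generator:
D = p*log(p/q) + (1-p)*log((1-p)/(1-q)).
p = 0.55, q = 0.95.
p*log(p/q) = 0.55*log(0.55/0.95) = -0.300599.
(1-p)*log((1-p)/(1-q)) = 0.45*log(0.45/0.05) = 0.988751.
D = -0.300599 + 0.988751 = 0.6882

0.6882


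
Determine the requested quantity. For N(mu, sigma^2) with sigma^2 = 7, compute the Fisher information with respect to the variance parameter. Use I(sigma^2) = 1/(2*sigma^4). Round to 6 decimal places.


Fisher information for variance: I(sigma^2) = 1/(2*sigma^4).
sigma^2 = 7, so sigma^4 = 49.
I = 1/(2*49) = 1/98 = 0.010204

0.010204


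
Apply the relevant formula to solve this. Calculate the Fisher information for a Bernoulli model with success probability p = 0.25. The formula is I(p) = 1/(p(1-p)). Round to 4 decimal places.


For Bernoulli(p), Fisher information is I(p) = 1/(p*(1-p)).
p = 0.25, 1-p = 0.75.
p*(1-p) = 0.1875.
I(p) = 1/0.1875 = 5.3333

5.3333


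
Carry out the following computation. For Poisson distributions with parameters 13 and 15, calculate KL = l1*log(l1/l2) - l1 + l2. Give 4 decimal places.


KL divergence for Poisson:
KL = l1*log(l1/l2) - l1 + l2.
l1 = 13, l2 = 15.
log(13/15) = -0.143101.
l1*log(l1/l2) = 13 * -0.143101 = -1.860311.
KL = -1.860311 - 13 + 15 = 0.1397

0.1397


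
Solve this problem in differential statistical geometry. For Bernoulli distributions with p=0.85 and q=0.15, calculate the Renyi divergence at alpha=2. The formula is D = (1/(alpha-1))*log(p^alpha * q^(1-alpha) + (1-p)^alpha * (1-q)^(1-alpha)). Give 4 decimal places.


Renyi divergence of order alpha between Bernoulli distributions:
D = (1/(alpha-1))*log(p^alpha * q^(1-alpha) + (1-p)^alpha * (1-q)^(1-alpha)).
alpha = 2, p = 0.85, q = 0.15.
p^alpha * q^(1-alpha) = 0.85^2 * 0.15^-1 = 4.816667.
(1-p)^alpha * (1-q)^(1-alpha) = 0.15^2 * 0.85^-1 = 0.026471.
sum = 4.816667 + 0.026471 = 4.843137.
D = (1/1)*log(4.843137) = 1.5776

1.5776


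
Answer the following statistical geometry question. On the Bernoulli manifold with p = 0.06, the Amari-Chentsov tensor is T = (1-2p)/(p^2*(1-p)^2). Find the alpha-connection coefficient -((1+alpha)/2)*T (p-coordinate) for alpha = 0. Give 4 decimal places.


Skewness (Amari-Chentsov) tensor: T = (1-2p)/(p^2*(1-p)^2).
p = 0.06, 1-2p = 0.88, p^2 = 0.0036, (1-p)^2 = 0.8836.
T = 0.88/(0.0036 * 0.8836) = 276.646044.
In the p-coordinate, Gamma^(alpha) = Gamma^(0) - (alpha/2)*T with Gamma^(0) = (1/2)*g'(p) = -T/2,
so Gamma^(alpha) = -((1+alpha)/2)*T.
alpha = 0, -(1+alpha)/2 = -0.5.
Gamma = -0.5 * 276.646044 = -138.3230

-138.3230


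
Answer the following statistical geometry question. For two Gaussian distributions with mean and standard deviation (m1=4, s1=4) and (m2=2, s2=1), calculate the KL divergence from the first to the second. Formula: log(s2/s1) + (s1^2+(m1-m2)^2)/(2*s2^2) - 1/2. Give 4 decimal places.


KL divergence between normal distributions:
KL = log(s2/s1) + (s1^2 + (m1-m2)^2)/(2*s2^2) - 1/2.
log(1/4) = -1.386294.
(4^2 + (4-2)^2)/(2*1^2) = (16 + 4)/2 = 10.0.
KL = -1.386294 + 10.0 - 0.5 = 8.1137

8.1137


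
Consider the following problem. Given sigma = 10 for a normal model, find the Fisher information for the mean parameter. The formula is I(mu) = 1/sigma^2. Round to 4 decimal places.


The Fisher information for the mean of a normal distribution is I(mu) = 1/sigma^2.
sigma = 10, so sigma^2 = 100.
I(mu) = 1/100 = 0.0100

0.0100


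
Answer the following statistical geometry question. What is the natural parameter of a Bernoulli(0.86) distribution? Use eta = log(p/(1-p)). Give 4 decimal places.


Natural parameter for Bernoulli: eta = log(p/(1-p)).
p = 0.86, 1-p = 0.14.
p/(1-p) = 6.142857.
eta = log(6.142857) = 1.8153

1.8153


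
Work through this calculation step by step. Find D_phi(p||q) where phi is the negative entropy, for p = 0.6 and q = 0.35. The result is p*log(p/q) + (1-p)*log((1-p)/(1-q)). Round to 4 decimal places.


Bregman divergence with negative entropy generator:
D = p*log(p/q) + (1-p)*log((1-p)/(1-q)).
p = 0.6, q = 0.35.
p*log(p/q) = 0.6*log(0.6/0.35) = 0.323398.
(1-p)*log((1-p)/(1-q)) = 0.4*log(0.4/0.65) = -0.194203.
D = 0.323398 + -0.194203 = 0.1292

0.1292


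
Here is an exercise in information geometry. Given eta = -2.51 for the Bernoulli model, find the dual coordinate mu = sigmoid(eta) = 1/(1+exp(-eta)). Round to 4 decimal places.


Dual coordinate (expectation parameter) for Bernoulli:
mu = 1/(1+exp(-eta)).
eta = -2.51.
exp(-eta) = exp(2.51) = 12.30493.
mu = 1/(1+12.30493) = 0.0752

0.0752


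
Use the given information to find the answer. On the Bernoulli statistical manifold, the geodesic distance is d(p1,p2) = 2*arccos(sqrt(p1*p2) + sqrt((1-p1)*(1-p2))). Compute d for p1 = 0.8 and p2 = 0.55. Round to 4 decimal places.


Geodesic distance on Bernoulli manifold:
d(p1,p2) = 2*arccos(sqrt(p1*p2) + sqrt((1-p1)*(1-p2))).
sqrt(p1*p2) = sqrt(0.8*0.55) = 0.663325.
sqrt((1-p1)*(1-p2)) = sqrt(0.2*0.45) = 0.3.
arg = 0.663325 + 0.3 = 0.963325.
d = 2*arccos(0.963325) = 0.5433

0.5433


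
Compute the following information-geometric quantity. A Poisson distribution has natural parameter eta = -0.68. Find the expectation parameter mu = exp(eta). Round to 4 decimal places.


Expectation parameter for Poisson exponential family:
mu = exp(eta).
eta = -0.68.
mu = exp(-0.68) = 0.5066

0.5066


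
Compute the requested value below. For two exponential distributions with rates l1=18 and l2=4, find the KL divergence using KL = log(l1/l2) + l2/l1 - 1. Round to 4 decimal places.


KL divergence for exponential family:
KL = log(l1/l2) + l2/l1 - 1.
log(18/4) = 1.504077.
4/18 = 0.222222.
KL = 1.504077 + 0.222222 - 1 = 0.7263

0.7263


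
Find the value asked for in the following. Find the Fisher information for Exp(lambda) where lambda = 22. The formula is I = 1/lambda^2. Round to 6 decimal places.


Fisher information for exponential: I(lambda) = 1/lambda^2.
lambda = 22, lambda^2 = 484.
I = 1/484 = 0.002066

0.002066


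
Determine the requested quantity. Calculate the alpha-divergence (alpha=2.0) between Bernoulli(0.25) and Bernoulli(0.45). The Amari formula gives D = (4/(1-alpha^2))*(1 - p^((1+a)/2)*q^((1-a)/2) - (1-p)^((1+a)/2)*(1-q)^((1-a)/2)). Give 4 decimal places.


Amari alpha-divergence:
D = (4/(1-alpha^2))*(1 - p^((1+a)/2)*q^((1-a)/2) - (1-p)^((1+a)/2)*(1-q)^((1-a)/2)).
alpha = 2.0, p = 0.25, q = 0.45.
e1 = (1+alpha)/2 = 1.5, e2 = (1-alpha)/2 = -0.5.
t1 = p^e1 * q^e2 = 0.25^1.5 * 0.45^-0.5 = 0.186339.
t2 = (1-p)^e1 * (1-q)^e2 = 0.75^1.5 * 0.55^-0.5 = 0.875811.
4/(1-alpha^2) = -1.333333.
D = -1.333333*(1 - 0.186339 - 0.875811) = 0.0829

0.0829
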